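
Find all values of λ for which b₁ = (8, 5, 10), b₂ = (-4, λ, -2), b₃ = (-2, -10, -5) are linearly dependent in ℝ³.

The vectors are dependent exactly when the determinant of the matrix with rows b₁, b₂, b₃ vanishes.
Cofactor expansion gives det = 160 - 20*λ.
Solving 160 - 20*λ = 0 yields λ = 8.

λ = 8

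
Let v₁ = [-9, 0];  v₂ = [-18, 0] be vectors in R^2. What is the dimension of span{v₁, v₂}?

Apply Gaussian elimination to the matrix whose rows are v₁, v₂.
Reduction leaves 1 leading entry, giving rank 1.

1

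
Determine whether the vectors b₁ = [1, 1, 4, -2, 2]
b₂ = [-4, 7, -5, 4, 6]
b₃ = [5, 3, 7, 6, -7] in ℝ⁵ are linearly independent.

linearly independent

Row-reduce the matrix whose columns are b₁, b₂, b₃.
The reduction yields 3 nonzero rows, so the rank is 3.
Since rank = 3 (the number of vectors), the set is linearly independent.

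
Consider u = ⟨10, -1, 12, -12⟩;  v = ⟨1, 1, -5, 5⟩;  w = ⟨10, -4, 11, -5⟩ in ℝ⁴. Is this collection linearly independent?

linearly independent

Place the vectors as rows of a 3×4 matrix and reduce to echelon form.
The reduction yields 3 nonzero rows, so the rank is 3.
Since rank = 3 (the number of vectors), the set is linearly independent.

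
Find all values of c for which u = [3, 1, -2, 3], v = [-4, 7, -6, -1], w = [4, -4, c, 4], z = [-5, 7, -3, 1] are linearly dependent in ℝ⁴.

c = 14/3

Dependence holds iff the 4×4 matrix [u v w z] is singular.
Cofactor expansion gives det = 72*c - 336.
Setting this to zero gives c = 14/3.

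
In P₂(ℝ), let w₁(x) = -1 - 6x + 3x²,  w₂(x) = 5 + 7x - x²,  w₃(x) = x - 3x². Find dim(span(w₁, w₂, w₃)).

Represent each element by its coordinate vector in ℝ³.
Form the matrix with w₁, w₂, w₃ as columns and reduce.
There are 3 pivot columns, so rank = 3.

3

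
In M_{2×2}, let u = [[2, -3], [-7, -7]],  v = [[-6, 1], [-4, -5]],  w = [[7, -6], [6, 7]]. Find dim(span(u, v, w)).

dim = 3

Use coordinates relative to {E₁₁, E₁₂, E₂₁, E₂₂}.
Form the matrix with u, v, w as columns and reduce.
The echelon form has 3 nonzero rows, so the rank is 3.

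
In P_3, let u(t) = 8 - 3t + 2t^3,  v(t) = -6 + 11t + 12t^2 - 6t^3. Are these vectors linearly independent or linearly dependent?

Take coordinates with respect to the standard basis {1, t, …, t^3}.
Row-reduce the matrix whose columns are u, v.
The reduction yields 2 nonzero rows, so the rank is 2.
Since rank = 2 (the number of vectors), the set is linearly independent.

linearly independent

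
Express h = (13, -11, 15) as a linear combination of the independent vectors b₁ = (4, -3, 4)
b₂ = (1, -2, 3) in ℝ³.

Since b₁, b₂ are independent, the coefficients expressing h are uniquely determined by a linear system.
Back-substitution yields (α₁, α₂) = (3, 1).

h = 3b₁ + b₂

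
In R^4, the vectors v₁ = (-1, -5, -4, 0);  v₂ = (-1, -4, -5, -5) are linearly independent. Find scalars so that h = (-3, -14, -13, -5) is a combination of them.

Write h = α₁v₁ + α₂v₂ and equate components.
The system has the unique solution (α₁, α₂) = (2, 1).

h = 2v₁ + v₂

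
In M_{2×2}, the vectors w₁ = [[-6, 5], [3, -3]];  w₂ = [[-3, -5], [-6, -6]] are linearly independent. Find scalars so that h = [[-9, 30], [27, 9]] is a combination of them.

Identify each element with its coordinate vector in ℝ⁴ via {E₁₁, E₁₂, E₂₁, E₂₂}.
Set up the augmented matrix [w₁ | w₂ | h] and row-reduce.
Back-substitution yields (a₁, a₂) = (3, -3).

h = 3w₁ - 3w₂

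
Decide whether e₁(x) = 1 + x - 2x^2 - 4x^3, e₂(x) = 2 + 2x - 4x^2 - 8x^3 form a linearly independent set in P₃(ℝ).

Take coordinates with respect to the standard basis {1, x, …, x^3}.
Place the vectors as rows of a 2×4 matrix and reduce to echelon form.
The reduction yields 1 nonzero row, so the rank is 1.
Since rank 1 < 2, the set is linearly dependent.

linearly dependent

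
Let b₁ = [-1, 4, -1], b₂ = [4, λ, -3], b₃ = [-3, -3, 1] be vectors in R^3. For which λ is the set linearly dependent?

λ = 41/4

Place the vectors as rows of a 3×3 matrix; dependence ⇔ determinant zero.
Expanding, det = 41 - 4*λ.
Solving 41 - 4*λ = 0 yields λ = 41/4.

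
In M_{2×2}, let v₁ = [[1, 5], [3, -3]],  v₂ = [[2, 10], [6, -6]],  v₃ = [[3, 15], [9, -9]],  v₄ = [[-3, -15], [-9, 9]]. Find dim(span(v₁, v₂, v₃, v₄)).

1

Represent each element by its coordinate vector in ℝ⁴.
Form the matrix with v₁, v₂, v₃, v₄ as columns and reduce.
Exactly 1 pivot survives; hence the rank is 1.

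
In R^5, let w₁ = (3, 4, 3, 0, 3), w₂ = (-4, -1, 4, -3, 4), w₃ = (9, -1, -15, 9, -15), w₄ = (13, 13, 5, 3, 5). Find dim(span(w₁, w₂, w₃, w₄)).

dim = 2

Row-reduce the 4×5 matrix with these as rows.
Reduction leaves 2 leading entries, giving rank 2.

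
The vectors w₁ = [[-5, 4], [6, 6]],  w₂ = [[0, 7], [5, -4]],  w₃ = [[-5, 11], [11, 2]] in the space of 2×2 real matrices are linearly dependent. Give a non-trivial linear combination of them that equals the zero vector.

w₁ + w₂ - w₃ = 0

Pass to coordinate vectors relative to the basis {E₁₁, E₁₂, E₂₁, E₂₂}.
Write the vectors as columns of a matrix and find a nonzero vector in its null space.
The free variable yields coefficients (1, 1, -1) (any nonzero multiple also works).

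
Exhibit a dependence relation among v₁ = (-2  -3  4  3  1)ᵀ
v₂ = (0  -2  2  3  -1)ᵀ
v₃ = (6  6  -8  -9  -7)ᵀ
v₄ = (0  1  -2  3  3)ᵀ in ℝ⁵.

3v₁ - v₂ + v₃ + v₄ = 0

Solve the homogeneous system with v₁, v₂, v₃, v₄ as columns by row-reducing the coefficient matrix.
One solution (up to scaling) is (3, -1, 1, 1).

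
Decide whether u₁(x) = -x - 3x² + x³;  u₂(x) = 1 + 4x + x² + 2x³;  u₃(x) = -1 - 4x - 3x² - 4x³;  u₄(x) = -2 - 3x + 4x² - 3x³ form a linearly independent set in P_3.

Take coordinates with respect to the standard basis {1, x, …, x³}.
Place the vectors as rows of a 4×4 matrix and reduce to echelon form.
The reduction yields 4 nonzero rows, so the rank is 4.
Since rank = 4 (the number of vectors), the set is linearly independent.

linearly independent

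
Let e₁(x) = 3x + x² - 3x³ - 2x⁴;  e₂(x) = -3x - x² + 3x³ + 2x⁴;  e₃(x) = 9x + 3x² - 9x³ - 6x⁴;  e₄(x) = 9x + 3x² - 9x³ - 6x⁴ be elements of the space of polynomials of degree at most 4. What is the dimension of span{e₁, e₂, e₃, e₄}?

Pass to coordinate vectors with respect to the basis {1, x, …, x⁴}.
Apply Gaussian elimination to the matrix whose rows are e₁, e₂, e₃, e₄.
Reduction leaves 1 leading entry, giving rank 1.

1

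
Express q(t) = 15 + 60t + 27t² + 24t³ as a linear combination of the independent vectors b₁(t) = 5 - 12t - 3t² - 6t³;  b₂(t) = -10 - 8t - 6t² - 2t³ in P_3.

Take coordinate vectors relative to {1, t, …, t³}.
Set up the augmented matrix [b₁ | b₂ | q] and row-reduce.
Row-reducing the augmented matrix gives the unique coefficients (a₁, a₂) = (-3, -3).

q = -3b₁ - 3b₂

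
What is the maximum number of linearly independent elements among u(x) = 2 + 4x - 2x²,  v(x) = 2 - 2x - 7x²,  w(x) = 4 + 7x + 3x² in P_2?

Represent each element by its coordinate vector in ℝ³.
Row-reduce the 3×3 matrix with these as rows.
There are 3 pivot columns, so rank = 3.

3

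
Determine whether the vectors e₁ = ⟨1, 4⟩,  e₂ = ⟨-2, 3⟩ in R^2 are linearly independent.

linearly independent

Place the vectors as rows of a 2×2 matrix and reduce to echelon form.
The reduction yields 2 nonzero rows, so the rank is 2.
Since rank = 2 (the number of vectors), the set is linearly independent.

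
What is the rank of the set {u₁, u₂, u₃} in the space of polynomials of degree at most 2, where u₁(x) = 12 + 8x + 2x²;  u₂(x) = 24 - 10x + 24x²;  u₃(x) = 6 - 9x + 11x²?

2

Use coordinates relative to {1, x, x²}.
Form the matrix with u₁, u₂, u₃ as columns and reduce.
Exactly 2 pivots survive; hence the rank is 2.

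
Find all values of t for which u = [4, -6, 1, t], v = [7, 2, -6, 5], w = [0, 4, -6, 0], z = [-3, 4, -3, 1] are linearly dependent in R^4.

t = -26/3

Place the vectors as rows of a 4×4 matrix; dependence ⇔ determinant zero.
Cofactor expansion gives det = -48*t - 416.
Setting this to zero gives t = -26/3.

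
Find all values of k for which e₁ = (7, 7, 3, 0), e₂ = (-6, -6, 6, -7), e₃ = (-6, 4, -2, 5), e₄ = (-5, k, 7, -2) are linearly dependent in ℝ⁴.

Dependence holds iff the 4×4 matrix [e₁ e₂ e₃ e₄] is singular.
Cofactor expansion gives det = 328*k - 1640.
Solving 328*k - 1640 = 0 yields k = 5.

k = 5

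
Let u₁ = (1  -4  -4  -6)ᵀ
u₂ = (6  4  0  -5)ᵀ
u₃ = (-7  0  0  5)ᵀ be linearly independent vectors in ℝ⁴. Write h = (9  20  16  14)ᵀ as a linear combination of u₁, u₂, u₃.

Since u₁, u₂, u₃ are independent, the coefficients expressing h are uniquely determined by a linear system.
The system has the unique solution (α₁, α₂, α₃) = (-4, 1, -1).

h = -4u₁ + u₂ - u₃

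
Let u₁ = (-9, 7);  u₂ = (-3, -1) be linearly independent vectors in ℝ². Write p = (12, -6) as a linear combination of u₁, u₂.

Set up the augmented matrix [u₁ | u₂ | p] and row-reduce.
The system has the unique solution (α₁, α₂) = (-1, -1).

p = -u₁ - u₂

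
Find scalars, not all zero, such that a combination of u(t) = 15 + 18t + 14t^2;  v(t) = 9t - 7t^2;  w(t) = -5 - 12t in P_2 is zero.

u + 2v + 3w = 0

Take coordinates with respect to {1, t, t^2}.
Solve the homogeneous system with u, v, w as columns by row-reducing the coefficient matrix.
A generator of the null space is (1, 2, 3).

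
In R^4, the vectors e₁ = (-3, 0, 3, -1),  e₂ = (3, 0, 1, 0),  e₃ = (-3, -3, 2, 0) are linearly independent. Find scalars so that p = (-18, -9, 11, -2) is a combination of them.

Set up the augmented matrix [e₁ | e₂ | e₃ | p] and row-reduce.
The system has the unique solution (c₁, c₂, c₃) = (2, -1, 3).

p = 2e₁ - e₂ + 3e₃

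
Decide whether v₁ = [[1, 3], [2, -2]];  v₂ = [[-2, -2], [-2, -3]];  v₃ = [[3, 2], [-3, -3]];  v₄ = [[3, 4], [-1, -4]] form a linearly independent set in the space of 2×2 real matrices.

Write each element as a coordinate vector in ℝ⁴ using {E₁₁, E₁₂, E₂₁, E₂₂}.
Form the 4×4 matrix with these as columns; its determinant is -18.
A nonzero determinant means the columns are linearly independent.

linearly independent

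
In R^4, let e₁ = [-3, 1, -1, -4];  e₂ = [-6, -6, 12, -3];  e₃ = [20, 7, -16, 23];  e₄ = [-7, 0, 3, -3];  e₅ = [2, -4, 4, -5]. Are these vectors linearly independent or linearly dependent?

linearly dependent

There are 5 vectors in a 4-dimensional space, so they cannot be linearly independent.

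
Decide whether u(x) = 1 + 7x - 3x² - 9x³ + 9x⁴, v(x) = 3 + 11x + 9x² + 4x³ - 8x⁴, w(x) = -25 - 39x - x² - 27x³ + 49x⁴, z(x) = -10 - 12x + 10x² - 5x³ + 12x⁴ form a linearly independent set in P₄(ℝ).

Take coordinates with respect to the standard basis {1, x, …, x⁴}.
Place the vectors as rows of a 4×5 matrix and reduce to echelon form.
The reduction yields 3 nonzero rows, so the rank is 3.
Since rank 3 < 4, the set is linearly dependent.
Indeed u - 2v - w + 2z = 0.

linearly dependent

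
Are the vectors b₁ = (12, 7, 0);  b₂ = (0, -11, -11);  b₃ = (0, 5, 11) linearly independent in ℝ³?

linearly independent

Row-reduce the matrix whose columns are b₁, b₂, b₃.
The reduction yields 3 nonzero rows, so the rank is 3.
Since rank = 3 (the number of vectors), the set is linearly independent.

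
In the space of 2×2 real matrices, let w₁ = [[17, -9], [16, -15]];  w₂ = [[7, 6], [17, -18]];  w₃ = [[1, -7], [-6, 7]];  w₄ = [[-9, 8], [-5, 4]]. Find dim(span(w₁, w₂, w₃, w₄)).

Represent each element by its coordinate vector in ℝ⁴.
Form the matrix with w₁, w₂, w₃, w₄ as columns and reduce.
There are 2 pivot columns, so rank = 2.

2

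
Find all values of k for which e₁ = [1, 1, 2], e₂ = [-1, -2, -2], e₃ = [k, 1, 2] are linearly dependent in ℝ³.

Dependence holds iff the 3×3 matrix [e₁ e₂ e₃] is singular.
Expanding, det = 2*k - 2.
Solving 2*k - 2 = 0 yields k = 1.

k = 1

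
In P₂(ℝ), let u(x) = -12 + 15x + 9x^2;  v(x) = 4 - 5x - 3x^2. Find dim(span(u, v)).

dim = 1

Pass to coordinate vectors with respect to the basis {1, x, x^2}.
Put the 3×2 matrix [u|v] into echelon form.
Exactly 1 pivot survives; hence the rank is 1.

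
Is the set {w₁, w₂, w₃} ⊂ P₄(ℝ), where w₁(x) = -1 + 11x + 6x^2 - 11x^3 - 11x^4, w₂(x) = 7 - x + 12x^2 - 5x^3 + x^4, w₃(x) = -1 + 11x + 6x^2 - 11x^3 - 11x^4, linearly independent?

Take coordinates with respect to the standard basis {1, x, …, x^4}.
Two of the vectors are equal, giving an immediate dependence.

linearly dependent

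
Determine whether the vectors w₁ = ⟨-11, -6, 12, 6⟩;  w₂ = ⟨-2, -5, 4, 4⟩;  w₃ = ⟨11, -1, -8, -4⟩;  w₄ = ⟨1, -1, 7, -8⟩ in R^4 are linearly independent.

linearly independent

Place the vectors as rows of a 4×4 matrix and reduce to echelon form.
The reduction yields 4 nonzero rows, so the rank is 4.
Since rank = 4 (the number of vectors), the set is linearly independent.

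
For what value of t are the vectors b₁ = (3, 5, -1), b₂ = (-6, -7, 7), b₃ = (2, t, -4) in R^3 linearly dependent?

Place the vectors as rows of a 3×3 matrix; dependence ⇔ determinant zero.
The determinant works out to 20 - 15*t.
Setting this to zero gives t = 4/3.

t = 4/3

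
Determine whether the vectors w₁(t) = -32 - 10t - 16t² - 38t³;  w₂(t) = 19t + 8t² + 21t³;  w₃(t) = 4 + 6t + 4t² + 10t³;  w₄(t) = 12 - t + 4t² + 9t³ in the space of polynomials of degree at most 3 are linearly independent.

linearly dependent

Write each element as a coordinate vector in ℝ⁴ using {1, t, …, t³}.
Place the vectors as rows of a 4×4 matrix and reduce to echelon form.
The reduction yields 2 nonzero rows, so the rank is 2.
Since rank 2 < 4, the set is linearly dependent.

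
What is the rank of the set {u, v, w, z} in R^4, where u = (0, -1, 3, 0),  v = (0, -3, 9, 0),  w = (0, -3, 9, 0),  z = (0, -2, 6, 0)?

Apply Gaussian elimination to the matrix whose rows are u, v, w, z.
The echelon form has 1 nonzero row, so the rank is 1.

rank 1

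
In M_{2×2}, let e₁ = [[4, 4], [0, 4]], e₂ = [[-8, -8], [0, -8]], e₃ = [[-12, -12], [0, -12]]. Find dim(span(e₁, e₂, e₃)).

Represent each element by its coordinate vector in ℝ⁴.
Row-reduce the 3×4 matrix with these as rows.
Reduction leaves 1 leading entry, giving rank 1.

1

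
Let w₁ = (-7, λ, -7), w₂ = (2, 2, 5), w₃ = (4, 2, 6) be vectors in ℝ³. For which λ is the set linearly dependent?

Dependence holds iff the 3×3 matrix [w₁ w₂ w₃] is singular.
Cofactor expansion gives det = 8*λ + 14.
Setting this to zero gives λ = -7/4.

λ = -7/4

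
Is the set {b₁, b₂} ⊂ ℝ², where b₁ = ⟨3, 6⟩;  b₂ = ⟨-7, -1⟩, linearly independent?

Place the vectors as rows of a 2×2 matrix and reduce to echelon form.
The reduction yields 2 nonzero rows, so the rank is 2.
Since rank = 2 (the number of vectors), the set is linearly independent.

linearly independent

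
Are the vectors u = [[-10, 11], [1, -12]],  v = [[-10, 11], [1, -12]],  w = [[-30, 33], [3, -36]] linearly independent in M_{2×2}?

linearly dependent

Write each element as a coordinate vector in ℝ⁴ using {E₁₁, E₁₂, E₂₁, E₂₂}.
Row-reduce the matrix whose columns are u, v, w.
The reduction yields 1 nonzero row, so the rank is 1.
Since rank 1 < 3, the set is linearly dependent.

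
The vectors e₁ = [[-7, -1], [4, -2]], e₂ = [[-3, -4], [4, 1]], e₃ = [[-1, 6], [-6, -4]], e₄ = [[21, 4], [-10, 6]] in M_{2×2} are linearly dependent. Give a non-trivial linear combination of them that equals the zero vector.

Pass to coordinate vectors relative to the basis {E₁₁, E₁₂, E₂₁, E₂₂}.
Row-reduce the matrix with e₁, e₂, e₃, e₄ as columns; the null space gives the coefficients.
One solution (up to scaling) is (2, 2, 1, 1).

2e₁ + 2e₂ + e₃ + e₄ = 0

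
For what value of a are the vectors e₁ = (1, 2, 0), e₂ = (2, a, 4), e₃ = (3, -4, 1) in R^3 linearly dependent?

Dependence holds iff the 3×3 matrix [e₁ e₂ e₃] is singular.
Expanding, det = a + 36.
This vanishes exactly when a = -36.

a = -36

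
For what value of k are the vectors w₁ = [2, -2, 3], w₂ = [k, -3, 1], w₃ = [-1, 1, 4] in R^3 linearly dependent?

The vectors are dependent exactly when the determinant of the matrix with rows w₁, w₂, w₃ vanishes.
Cofactor expansion gives det = 11*k - 33.
This vanishes exactly when k = 3.

k = 3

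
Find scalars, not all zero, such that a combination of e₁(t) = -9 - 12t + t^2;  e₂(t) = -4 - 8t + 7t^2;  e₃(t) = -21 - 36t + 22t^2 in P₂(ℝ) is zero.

Pass to coordinate vectors relative to the basis {1, t, t^2}.
Row-reduce the matrix with e₁, e₂, e₃ as columns; the null space gives the coefficients.
A generator of the null space is (1, 3, -1).

e₁ + 3e₂ - e₃ = 0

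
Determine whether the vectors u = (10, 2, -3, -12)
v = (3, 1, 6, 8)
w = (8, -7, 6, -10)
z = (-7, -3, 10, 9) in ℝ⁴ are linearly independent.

linearly independent

Form the 4×4 matrix with these as columns; its determinant is -5889.
A nonzero determinant means the columns are linearly independent.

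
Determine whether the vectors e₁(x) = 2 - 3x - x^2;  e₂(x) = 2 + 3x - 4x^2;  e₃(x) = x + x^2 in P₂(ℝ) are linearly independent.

Take coordinates with respect to the standard basis {1, x, x^2}.
The matrix [e₁|e₂|e₃] has determinant 18.
A nonzero determinant means the columns are linearly independent.

linearly independent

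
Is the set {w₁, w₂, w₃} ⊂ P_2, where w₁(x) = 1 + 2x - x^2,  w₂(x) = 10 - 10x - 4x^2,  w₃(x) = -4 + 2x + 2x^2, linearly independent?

Write each element as a coordinate vector in ℝ³ using {1, x, x^2}.
Form the 3×3 matrix with these as columns; its determinant is 0.
A zero determinant means the columns are linearly dependent.
Indeed 2w₁ + w₂ + 3w₃ = 0.

linearly dependent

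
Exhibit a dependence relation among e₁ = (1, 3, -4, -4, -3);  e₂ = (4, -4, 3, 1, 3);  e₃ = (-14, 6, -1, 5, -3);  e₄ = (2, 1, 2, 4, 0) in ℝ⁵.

2e₁ + 3e₂ + e₃ = 0

Set up α₁e₁ + … + α₄e₄ = 0 and solve the homogeneous system.
One solution (up to scaling) is (2, 3, 1, 0).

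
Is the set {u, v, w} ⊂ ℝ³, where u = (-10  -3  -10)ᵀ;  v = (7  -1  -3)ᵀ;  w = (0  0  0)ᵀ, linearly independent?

One of the vectors is the zero vector, so the set is linearly dependent.

linearly dependent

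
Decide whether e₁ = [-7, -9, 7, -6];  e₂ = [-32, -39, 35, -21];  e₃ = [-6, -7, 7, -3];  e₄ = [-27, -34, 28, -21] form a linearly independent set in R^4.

linearly dependent

Place the vectors as rows of a 4×4 matrix and reduce to echelon form.
The reduction yields 2 nonzero rows, so the rank is 2.
Since rank 2 < 4, the set is linearly dependent.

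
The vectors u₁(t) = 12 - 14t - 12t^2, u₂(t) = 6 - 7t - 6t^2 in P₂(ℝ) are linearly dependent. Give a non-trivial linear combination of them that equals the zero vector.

u₁ - 2u₂ = 0

Take coordinates with respect to {1, t, t^2}.
Write the vectors as columns of a matrix and find a nonzero vector in its null space.
One solution (up to scaling) is (1, -2).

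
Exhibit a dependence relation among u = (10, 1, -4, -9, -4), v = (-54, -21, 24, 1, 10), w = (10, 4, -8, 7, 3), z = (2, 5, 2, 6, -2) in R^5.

Set up α₁u + … + α₄z = 0 and solve the homogeneous system.
A generator of the null space is (3, 1, 2, 2).

3u + v + 2w + 2z = 0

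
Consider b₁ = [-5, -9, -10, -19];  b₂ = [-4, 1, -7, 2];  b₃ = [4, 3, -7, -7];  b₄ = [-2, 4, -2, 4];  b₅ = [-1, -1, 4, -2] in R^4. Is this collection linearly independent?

linearly dependent

There are 5 vectors in a 4-dimensional space, so they cannot be linearly independent.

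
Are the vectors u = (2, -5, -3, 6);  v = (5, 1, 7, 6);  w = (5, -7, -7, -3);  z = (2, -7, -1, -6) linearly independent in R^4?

Place the vectors as rows of a 4×4 matrix and reduce to echelon form.
The reduction yields 4 nonzero rows, so the rank is 4.
Since rank = 4 (the number of vectors), the set is linearly independent.

linearly independent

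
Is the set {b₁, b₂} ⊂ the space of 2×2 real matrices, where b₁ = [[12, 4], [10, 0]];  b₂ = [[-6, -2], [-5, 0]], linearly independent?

linearly dependent

Take coordinates with respect to the standard basis {E₁₁, E₁₂, E₂₁, E₂₂}.
Place the vectors as rows of a 2×4 matrix and reduce to echelon form.
The reduction yields 1 nonzero row, so the rank is 1.
Since rank 1 < 2, the set is linearly dependent.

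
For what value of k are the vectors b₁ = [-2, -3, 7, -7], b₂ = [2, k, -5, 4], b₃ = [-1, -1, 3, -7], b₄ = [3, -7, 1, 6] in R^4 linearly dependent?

k = 1

Place the vectors as rows of a 4×4 matrix; dependence ⇔ determinant zero.
The determinant works out to 85 - 85*k.
Setting this to zero gives k = 1.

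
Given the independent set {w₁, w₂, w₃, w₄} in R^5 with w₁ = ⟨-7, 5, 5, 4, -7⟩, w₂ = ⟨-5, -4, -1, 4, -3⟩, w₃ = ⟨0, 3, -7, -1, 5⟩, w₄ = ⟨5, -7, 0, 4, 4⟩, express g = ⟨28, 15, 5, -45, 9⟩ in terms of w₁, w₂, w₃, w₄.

Solve the system with w₁, w₂, w₃, w₄ as columns and g as the right-hand side.
The system has the unique solution (c₁, …, c₄) = (-4, -4, -3, -4).

g = -4w₁ - 4w₂ - 3w₃ - 4w₄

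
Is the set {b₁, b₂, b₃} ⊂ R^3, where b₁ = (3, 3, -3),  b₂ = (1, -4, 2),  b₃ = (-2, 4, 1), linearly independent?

Form the 3×3 matrix with these as columns; its determinant is -39.
A nonzero determinant means the columns are linearly independent.

linearly independent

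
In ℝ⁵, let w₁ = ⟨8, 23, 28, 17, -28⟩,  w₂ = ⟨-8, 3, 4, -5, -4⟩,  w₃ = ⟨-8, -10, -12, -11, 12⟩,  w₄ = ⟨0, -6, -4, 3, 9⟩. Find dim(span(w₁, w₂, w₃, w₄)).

3

Row-reduce the 4×5 matrix with these as rows.
Reduction leaves 3 leading entries, giving rank 3.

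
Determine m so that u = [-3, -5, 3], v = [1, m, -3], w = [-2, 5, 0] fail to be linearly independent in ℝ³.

Dependence holds iff the 3×3 matrix [u v w] is singular.
The determinant works out to 6*m - 60.
This vanishes exactly when m = 10.

m = 10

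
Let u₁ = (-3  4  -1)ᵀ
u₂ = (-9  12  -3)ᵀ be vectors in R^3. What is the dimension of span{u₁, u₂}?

dim = 1

Form the matrix with u₁, u₂ as columns and reduce.
There is 1 pivot column, so rank = 1.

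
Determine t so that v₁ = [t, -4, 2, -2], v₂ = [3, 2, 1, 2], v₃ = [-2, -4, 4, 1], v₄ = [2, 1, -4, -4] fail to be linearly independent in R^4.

t = 2/5

The set is linearly dependent precisely when det[v₁; v₂; v₃; v₄] = 0.
The determinant works out to 6 - 15*t.
Setting this to zero gives t = 2/5.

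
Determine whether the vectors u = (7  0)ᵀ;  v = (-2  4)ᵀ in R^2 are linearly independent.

Place the vectors as rows of a 2×2 matrix and reduce to echelon form.
The reduction yields 2 nonzero rows, so the rank is 2.
Since rank = 2 (the number of vectors), the set is linearly independent.

linearly independent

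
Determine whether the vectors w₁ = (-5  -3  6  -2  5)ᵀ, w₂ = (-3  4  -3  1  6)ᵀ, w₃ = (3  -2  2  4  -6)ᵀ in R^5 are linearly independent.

linearly independent

Place the vectors as rows of a 3×5 matrix and reduce to echelon form.
The reduction yields 3 nonzero rows, so the rank is 3.
Since rank = 3 (the number of vectors), the set is linearly independent.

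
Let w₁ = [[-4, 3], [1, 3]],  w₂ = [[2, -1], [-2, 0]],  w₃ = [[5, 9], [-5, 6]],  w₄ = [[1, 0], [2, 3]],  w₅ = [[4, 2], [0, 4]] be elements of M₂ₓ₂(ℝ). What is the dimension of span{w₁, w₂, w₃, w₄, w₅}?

Pass to coordinate vectors with respect to the basis {E₁₁, E₁₂, E₂₁, E₂₂}.
Apply Gaussian elimination to the matrix whose rows are w₁, w₂, w₃, w₄, w₅.
Exactly 4 pivots survive; hence the rank is 4.
(With 5 elements in a 4-dimensional space the rank is at most 4.)

4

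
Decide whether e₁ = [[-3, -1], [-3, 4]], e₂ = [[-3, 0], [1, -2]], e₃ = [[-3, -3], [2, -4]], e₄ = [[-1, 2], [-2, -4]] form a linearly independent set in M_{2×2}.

Write each element as a coordinate vector in ℝ⁴ using {E₁₁, E₁₂, E₂₁, E₂₂}.
Row-reduce the matrix whose columns are e₁, e₂, e₃, e₄.
The reduction yields 4 nonzero rows, so the rank is 4.
Since rank = 4 (the number of vectors), the set is linearly independent.

linearly independent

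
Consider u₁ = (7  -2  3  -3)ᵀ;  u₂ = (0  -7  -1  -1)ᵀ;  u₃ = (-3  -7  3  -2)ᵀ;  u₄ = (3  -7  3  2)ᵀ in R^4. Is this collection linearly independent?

The matrix [u₁|u₂|u₃|u₄] has determinant -1378.
A nonzero determinant means the columns are linearly independent.

linearly independent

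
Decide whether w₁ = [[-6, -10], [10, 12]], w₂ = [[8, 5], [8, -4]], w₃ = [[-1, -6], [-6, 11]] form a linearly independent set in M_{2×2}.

Take coordinates with respect to the standard basis {E₁₁, E₁₂, E₂₁, E₂₂}.
Place the vectors as rows of a 3×4 matrix and reduce to echelon form.
The reduction yields 3 nonzero rows, so the rank is 3.
Since rank = 3 (the number of vectors), the set is linearly independent.

linearly independent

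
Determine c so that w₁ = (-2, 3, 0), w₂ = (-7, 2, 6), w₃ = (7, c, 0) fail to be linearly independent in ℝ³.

c = -21/2

Place the vectors as rows of a 3×3 matrix; dependence ⇔ determinant zero.
The determinant works out to 12*c + 126.
Solving 12*c + 126 = 0 yields c = -21/2.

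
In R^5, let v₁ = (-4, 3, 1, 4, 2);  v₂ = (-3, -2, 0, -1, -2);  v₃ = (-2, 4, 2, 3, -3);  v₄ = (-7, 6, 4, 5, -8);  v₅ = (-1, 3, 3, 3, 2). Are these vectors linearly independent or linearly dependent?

Form the 5×5 matrix with these as columns; its determinant is 0.
A zero determinant means the columns are linearly dependent.
Indeed v₂ + 2v₃ - v₄ = 0.

linearly dependent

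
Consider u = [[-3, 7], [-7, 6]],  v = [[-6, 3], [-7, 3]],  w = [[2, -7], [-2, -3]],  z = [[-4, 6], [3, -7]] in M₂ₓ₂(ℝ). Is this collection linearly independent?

linearly independent

Write each element as a coordinate vector in ℝ⁴ using {E₁₁, E₁₂, E₂₁, E₂₂}.
Form the 4×4 matrix with these as columns; its determinant is 2321.
A nonzero determinant means the columns are linearly independent.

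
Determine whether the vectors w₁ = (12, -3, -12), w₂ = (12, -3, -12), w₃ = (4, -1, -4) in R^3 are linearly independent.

linearly dependent

Place the vectors as rows of a 3×3 matrix and reduce to echelon form.
The reduction yields 1 nonzero row, so the rank is 1.
Since rank 1 < 3, the set is linearly dependent.
Indeed w₁ - w₂ = 0.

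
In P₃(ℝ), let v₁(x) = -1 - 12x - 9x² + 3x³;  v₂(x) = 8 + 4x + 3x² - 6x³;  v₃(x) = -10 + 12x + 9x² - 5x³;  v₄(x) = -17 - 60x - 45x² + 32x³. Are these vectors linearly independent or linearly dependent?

linearly dependent

Take coordinates with respect to the standard basis {1, x, …, x³}.
Form the 4×4 matrix with these as columns; its determinant is 0.
A zero determinant means the columns are linearly dependent.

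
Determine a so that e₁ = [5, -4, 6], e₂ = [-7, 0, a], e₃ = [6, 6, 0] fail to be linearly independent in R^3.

The set is linearly dependent precisely when det[e₁; e₂; e₃] = 0.
Expanding, det = -54*a - 252.
Solving -54*a - 252 = 0 yields a = -14/3.

a = -14/3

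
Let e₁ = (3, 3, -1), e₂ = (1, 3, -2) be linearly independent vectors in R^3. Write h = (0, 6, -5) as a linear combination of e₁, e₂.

h = -e₁ + 3e₂

Set up the augmented matrix [e₁ | e₂ | h] and row-reduce.
Back-substitution yields (α₁, α₂) = (-1, 3).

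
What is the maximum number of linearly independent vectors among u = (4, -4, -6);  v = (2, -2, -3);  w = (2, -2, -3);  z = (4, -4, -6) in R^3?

1

Put the 3×4 matrix [u|v|w|z] into echelon form.
There is 1 pivot column, so rank = 1.
(With 4 elements in a 3-dimensional space the rank is at most 3.)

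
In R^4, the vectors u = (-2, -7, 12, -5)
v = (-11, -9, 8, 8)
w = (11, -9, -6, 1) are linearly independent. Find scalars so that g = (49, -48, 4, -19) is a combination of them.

g = 3u - v + 4w

Set up the augmented matrix [u | v | w | g] and row-reduce.
Row-reducing the augmented matrix gives the unique coefficients (c₁, c₂, c₃) = (3, -1, 4).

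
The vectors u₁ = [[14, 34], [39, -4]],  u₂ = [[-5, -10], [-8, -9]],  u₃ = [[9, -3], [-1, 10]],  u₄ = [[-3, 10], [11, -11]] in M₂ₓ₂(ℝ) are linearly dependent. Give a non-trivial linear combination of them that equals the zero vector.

u₁ + u₂ - 2u₃ - 3u₄ = 0

Pass to coordinate vectors relative to the basis {E₁₁, E₁₂, E₂₁, E₂₂}.
Row-reduce the matrix with u₁, u₂, u₃, u₄ as columns; the null space gives the coefficients.
One solution (up to scaling) is (1, 1, -2, -3).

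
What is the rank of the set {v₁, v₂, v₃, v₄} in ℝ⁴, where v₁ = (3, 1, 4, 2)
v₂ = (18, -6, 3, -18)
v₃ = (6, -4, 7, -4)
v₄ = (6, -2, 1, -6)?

3

Put the 4×4 matrix [v₁|v₂|v₃|v₄] into echelon form.
Reduction leaves 3 leading entries, giving rank 3.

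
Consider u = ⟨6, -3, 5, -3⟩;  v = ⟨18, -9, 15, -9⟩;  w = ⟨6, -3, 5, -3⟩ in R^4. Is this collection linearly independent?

linearly dependent

Place the vectors as rows of a 3×4 matrix and reduce to echelon form.
The reduction yields 1 nonzero row, so the rank is 1.
Since rank 1 < 3, the set is linearly dependent.
Indeed 3u - v = 0.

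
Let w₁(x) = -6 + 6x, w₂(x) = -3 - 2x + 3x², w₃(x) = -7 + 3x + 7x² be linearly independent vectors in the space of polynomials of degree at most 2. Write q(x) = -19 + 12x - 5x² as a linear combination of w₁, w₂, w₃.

Work in coordinates with respect to the standard basis {1, x, x²}.
Set up the augmented matrix [w₁ | w₂ | w₃ | q] and row-reduce.
Back-substitution yields (α₁, α₂, α₃) = (4, 3, -2).

q = 4w₁ + 3w₂ - 2w₃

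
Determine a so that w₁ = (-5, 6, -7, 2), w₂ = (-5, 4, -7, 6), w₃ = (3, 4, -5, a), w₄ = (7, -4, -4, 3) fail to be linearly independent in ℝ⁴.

The set is linearly dependent precisely when det[w₁; w₂; w₃; w₄] = 0.
Cofactor expansion gives det = 138*a + 920.
Setting this to zero gives a = -20/3.

a = -20/3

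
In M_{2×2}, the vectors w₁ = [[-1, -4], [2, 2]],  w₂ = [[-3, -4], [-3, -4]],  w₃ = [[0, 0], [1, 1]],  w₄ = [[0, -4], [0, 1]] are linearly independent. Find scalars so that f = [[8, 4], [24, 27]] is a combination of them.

Take coordinate vectors relative to {E₁₁, E₁₂, E₂₁, E₂₂}.
Write f = a₁w₁ + … + a₄w₄ and equate components.
The system has the unique solution (a₁, …, a₄) = (4, -4, 4, -1).

f = 4w₁ - 4w₂ + 4w₃ - w₄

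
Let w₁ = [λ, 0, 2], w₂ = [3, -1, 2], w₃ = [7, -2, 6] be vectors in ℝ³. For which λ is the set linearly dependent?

λ = 1

Dependence holds iff the 3×3 matrix [w₁ w₂ w₃] is singular.
Cofactor expansion gives det = 2 - 2*λ.
This vanishes exactly when λ = 1.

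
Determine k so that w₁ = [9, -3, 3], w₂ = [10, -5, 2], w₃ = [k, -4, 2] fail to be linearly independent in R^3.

The vectors are dependent exactly when the determinant of the matrix with rows w₁, w₂, w₃ vanishes.
The determinant works out to 9*k - 78.
This vanishes exactly when k = 26/3.

k = 26/3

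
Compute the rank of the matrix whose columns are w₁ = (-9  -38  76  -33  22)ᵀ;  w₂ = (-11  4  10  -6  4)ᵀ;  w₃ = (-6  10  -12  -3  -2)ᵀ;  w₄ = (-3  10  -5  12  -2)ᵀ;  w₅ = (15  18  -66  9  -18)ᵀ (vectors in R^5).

rank 3

Apply Gaussian elimination to the matrix whose rows are w₁, w₂, w₃, w₄, w₅.
The echelon form has 3 nonzero rows, so the rank is 3.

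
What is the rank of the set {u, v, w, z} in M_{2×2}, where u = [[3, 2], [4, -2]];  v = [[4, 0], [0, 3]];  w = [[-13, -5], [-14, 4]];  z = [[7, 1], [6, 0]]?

Use coordinates relative to {E₁₁, E₁₂, E₂₁, E₂₂}.
Put the 4×4 matrix [u|v|w|z] into echelon form.
The echelon form has 3 nonzero rows, so the rank is 3.

rank 3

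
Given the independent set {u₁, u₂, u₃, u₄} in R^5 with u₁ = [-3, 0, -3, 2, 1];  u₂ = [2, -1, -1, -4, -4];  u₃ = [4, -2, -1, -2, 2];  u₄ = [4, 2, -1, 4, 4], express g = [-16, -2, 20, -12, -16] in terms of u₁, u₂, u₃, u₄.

Set up the augmented matrix [u₁ | u₂ | u₃ | u₄ | g] and row-reduce.
Back-substitution yields (a₁, …, a₄) = (-4, -2, -2, -4).

g = -4u₁ - 2u₂ - 2u₃ - 4u₄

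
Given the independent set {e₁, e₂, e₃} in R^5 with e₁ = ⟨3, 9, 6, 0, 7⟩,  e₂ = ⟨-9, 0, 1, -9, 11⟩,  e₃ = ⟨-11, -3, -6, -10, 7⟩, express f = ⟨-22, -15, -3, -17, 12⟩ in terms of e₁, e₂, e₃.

Solve the system with e₁, e₂, e₃ as columns and f as the right-hand side.
The system has the unique solution (α₁, α₂, α₃) = (-2, 3, -1).

f = -2e₁ + 3e₂ - e₃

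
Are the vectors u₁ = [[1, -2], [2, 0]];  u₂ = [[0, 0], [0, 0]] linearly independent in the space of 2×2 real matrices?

Write each element as a coordinate vector in ℝ⁴ using {E₁₁, E₁₂, E₂₁, E₂₂}.
One of the vectors is the zero vector, so the set is linearly dependent.

linearly dependent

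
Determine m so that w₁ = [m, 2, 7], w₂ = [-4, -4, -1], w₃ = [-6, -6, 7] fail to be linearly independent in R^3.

m = 2

Place the vectors as rows of a 3×3 matrix; dependence ⇔ determinant zero.
The determinant works out to 68 - 34*m.
Solving 68 - 34*m = 0 yields m = 2.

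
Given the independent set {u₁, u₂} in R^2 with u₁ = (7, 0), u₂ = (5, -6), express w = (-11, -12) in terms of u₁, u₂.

w = -3u₁ + 2u₂

Set up the augmented matrix [u₁ | u₂ | w] and row-reduce.
Back-substitution yields (a₁, a₂) = (-3, 2).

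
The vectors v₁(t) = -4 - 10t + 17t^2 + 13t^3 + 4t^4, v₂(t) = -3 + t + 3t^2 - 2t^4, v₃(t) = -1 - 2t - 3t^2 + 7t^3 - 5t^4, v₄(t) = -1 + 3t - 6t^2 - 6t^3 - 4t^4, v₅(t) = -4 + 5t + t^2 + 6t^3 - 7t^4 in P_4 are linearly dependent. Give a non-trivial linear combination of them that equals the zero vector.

v₁ - 3v₂ - v₃ + 2v₄ + v₅ = 0

Pass to coordinate vectors relative to the basis {1, t, …, t^4}.
Write the vectors as columns of a matrix and find a nonzero vector in its null space.
One solution (up to scaling) is (1, -3, -1, 2, 1).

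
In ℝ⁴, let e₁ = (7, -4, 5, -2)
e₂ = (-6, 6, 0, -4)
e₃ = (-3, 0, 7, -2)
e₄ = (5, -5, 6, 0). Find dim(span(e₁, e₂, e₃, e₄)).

3

Put the 4×4 matrix [e₁|e₂|e₃|e₄] into echelon form.
Reduction leaves 3 leading entries, giving rank 3.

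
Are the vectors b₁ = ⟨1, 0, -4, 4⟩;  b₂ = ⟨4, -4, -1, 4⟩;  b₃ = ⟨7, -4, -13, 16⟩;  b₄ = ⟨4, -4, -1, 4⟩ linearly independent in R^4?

linearly dependent

Two of the vectors are equal, giving an immediate dependence.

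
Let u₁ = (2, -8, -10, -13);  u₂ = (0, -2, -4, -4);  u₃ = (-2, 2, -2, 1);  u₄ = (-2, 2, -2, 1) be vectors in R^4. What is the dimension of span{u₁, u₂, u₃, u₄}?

dim = 2

Row-reduce the 4×4 matrix with these as rows.
The echelon form has 2 nonzero rows, so the rank is 2.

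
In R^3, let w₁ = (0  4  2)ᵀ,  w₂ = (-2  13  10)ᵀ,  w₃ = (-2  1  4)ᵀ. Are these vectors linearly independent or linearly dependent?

linearly dependent

Form the 3×3 matrix with these as columns; its determinant is 0.
A zero determinant means the columns are linearly dependent.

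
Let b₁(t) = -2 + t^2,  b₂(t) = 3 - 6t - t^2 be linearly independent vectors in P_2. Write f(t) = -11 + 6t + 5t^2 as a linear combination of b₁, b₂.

f = 4b₁ - b₂

Work in coordinates with respect to the standard basis {1, t, t^2}.
Write f = α₁b₁ + α₂b₂ and equate components.
Row-reducing the augmented matrix gives the unique coefficients (α₁, α₂) = (4, -1).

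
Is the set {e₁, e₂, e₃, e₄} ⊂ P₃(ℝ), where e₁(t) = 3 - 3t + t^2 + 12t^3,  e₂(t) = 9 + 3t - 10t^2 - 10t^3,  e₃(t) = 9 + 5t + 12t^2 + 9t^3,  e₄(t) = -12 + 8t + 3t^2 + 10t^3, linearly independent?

linearly independent

Write each element as a coordinate vector in ℝ⁴ using {1, t, …, t^3}.
Place the vectors as rows of a 4×4 matrix and reduce to echelon form.
The reduction yields 4 nonzero rows, so the rank is 4.
Since rank = 4 (the number of vectors), the set is linearly independent.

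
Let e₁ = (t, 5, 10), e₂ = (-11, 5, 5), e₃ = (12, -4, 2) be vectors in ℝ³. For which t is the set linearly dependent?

t = -25/3

The vectors are dependent exactly when the determinant of the matrix with rows e₁, e₂, e₃ vanishes.
Cofactor expansion gives det = 30*t + 250.
Solving 30*t + 250 = 0 yields t = -25/3.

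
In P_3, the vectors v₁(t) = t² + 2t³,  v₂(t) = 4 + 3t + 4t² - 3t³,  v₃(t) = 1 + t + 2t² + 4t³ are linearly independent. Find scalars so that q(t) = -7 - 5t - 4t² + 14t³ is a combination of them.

q = 2v₁ - 2v₂ + v₃

Work in coordinates with respect to the standard basis {1, t, …, t³}.
Write q = c₁v₁ + … + c₃v₃ and equate components.
The system has the unique solution (c₁, c₂, c₃) = (2, -2, 1).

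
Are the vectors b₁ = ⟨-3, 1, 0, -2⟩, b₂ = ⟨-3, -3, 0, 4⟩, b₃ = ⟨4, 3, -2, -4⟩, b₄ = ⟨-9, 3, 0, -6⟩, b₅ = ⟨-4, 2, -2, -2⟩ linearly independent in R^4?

linearly dependent

There are 5 vectors in a 4-dimensional space, so they cannot be linearly independent.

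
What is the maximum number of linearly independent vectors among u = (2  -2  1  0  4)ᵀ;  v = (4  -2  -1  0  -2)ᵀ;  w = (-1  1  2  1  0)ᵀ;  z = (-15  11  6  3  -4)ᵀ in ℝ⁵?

Apply Gaussian elimination to the matrix whose rows are u, v, w, z.
There are 3 pivot columns, so rank = 3.

3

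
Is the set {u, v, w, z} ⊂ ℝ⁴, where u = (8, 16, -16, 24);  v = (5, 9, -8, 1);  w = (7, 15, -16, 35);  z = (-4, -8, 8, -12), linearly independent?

linearly dependent

Row-reduce the matrix whose columns are u, v, w, z.
The reduction yields 2 nonzero rows, so the rank is 2.
Since rank 2 < 4, the set is linearly dependent.
Indeed 3u - 2v - 2w = 0.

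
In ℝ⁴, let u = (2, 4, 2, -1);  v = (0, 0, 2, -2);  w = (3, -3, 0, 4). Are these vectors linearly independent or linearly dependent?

Row-reduce the matrix whose columns are u, v, w.
The reduction yields 3 nonzero rows, so the rank is 3.
Since rank = 3 (the number of vectors), the set is linearly independent.

linearly independent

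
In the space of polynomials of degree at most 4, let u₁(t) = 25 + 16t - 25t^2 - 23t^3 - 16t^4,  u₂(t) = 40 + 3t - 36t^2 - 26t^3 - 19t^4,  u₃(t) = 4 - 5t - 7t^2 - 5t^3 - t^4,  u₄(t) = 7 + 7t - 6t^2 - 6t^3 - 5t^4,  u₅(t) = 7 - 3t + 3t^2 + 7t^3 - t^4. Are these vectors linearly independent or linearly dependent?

Take coordinates with respect to the standard basis {1, t, …, t^4}.
Row-reduce the matrix whose columns are u₁, u₂, u₃, u₄, u₅.
The reduction yields 3 nonzero rows, so the rank is 3.
Since rank 3 < 5, the set is linearly dependent.

linearly dependent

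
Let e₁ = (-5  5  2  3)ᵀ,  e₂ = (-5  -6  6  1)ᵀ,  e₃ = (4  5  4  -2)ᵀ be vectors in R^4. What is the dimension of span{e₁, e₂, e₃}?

Put the 4×3 matrix [e₁|e₂|e₃] into echelon form.
The echelon form has 3 nonzero rows, so the rank is 3.

dim = 3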